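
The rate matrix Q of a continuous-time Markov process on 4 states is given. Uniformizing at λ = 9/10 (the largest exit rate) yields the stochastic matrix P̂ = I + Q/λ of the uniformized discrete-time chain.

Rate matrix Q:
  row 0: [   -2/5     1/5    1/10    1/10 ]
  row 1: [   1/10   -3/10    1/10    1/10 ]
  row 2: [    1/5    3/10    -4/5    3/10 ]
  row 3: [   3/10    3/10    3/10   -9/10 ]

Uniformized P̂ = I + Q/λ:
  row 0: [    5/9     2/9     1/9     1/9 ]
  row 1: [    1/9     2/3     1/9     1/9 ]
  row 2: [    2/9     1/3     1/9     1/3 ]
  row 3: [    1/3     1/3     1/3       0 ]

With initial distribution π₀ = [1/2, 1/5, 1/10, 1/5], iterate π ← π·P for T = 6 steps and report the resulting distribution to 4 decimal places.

π = [0.2809, 0.4516, 0.1395, 0.1279]

t=0: π = [0.5000, 0.2000, 0.1000, 0.2000]
t=1: π = [0.3889, 0.3444, 0.1556, 0.1111]
t=2: π = [0.3259, 0.4049, 0.1358, 0.1333]
t=3: π = [0.3007, 0.4321, 0.1407, 0.1265]
t=4: π = [0.2885, 0.4440, 0.1392, 0.1283]
t=5: π = [0.2833, 0.4493, 0.1396, 0.1278]
t=6: π = [0.2809, 0.4516, 0.1395, 0.1279]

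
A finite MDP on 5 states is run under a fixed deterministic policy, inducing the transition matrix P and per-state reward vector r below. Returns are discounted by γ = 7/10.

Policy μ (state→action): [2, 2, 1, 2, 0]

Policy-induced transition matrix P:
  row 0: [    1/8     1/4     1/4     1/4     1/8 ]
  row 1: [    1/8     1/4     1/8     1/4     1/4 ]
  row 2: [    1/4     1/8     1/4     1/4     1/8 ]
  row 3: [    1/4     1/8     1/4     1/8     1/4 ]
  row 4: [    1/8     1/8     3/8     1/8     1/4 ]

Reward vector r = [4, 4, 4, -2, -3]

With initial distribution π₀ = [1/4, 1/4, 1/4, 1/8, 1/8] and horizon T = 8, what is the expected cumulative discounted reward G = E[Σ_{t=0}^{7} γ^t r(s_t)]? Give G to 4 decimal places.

G = 5.3861

t=0: π = [0.2500, 0.2500, 0.2500, 0.1250, 0.1250], E[r] = 2.3750, γ^t·E[r] = 2.375000, running G = 2.375000
t=1: π = [0.1719, 0.1875, 0.2344, 0.2188, 0.1875], E[r] = 1.3750, γ^t·E[r] = 0.962500, running G = 3.337500
t=2: π = [0.1816, 0.1699, 0.2500, 0.1992, 0.1992], E[r] = 1.4102, γ^t·E[r] = 0.690977, running G = 4.028477
t=3: π = [0.1812, 0.1689, 0.2537, 0.2002, 0.1960], E[r] = 1.4265, γ^t·E[r] = 0.489294, running G = 4.517771
t=4: π = [0.1817, 0.1688, 0.2534, 0.2005, 0.1956], E[r] = 1.4276, γ^t·E[r] = 0.342777, running G = 4.860548
t=5: π = [0.1817, 0.1688, 0.2534, 0.2005, 0.1956], E[r] = 1.4278, γ^t·E[r] = 0.239973, running G = 5.100521
t=6: π = [0.1817, 0.1688, 0.2533, 0.2005, 0.1956], E[r] = 1.4278, γ^t·E[r] = 0.167977, running G = 5.268498
t=7: π = [0.1817, 0.1688, 0.2533, 0.2005, 0.1956], E[r] = 1.4278, γ^t·E[r] = 0.117583, running G = 5.386081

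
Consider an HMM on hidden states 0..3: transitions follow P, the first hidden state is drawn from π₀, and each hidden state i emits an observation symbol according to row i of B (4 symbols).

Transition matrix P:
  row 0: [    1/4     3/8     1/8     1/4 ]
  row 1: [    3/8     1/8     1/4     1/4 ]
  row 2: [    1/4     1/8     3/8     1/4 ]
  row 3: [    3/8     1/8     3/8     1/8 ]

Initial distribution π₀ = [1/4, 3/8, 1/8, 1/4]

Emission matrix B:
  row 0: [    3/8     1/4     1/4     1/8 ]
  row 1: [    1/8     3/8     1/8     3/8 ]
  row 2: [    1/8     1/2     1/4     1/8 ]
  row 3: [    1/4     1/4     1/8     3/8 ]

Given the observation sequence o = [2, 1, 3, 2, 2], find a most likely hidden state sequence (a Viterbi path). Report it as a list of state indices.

path = [0, 1, 3, 2, 2]

t=0: δ = [6.250e-02, 4.688e-02, 3.125e-02, 3.125e-02]  (obs o_0=2)
t=1: δ = [4.395e-03, 8.789e-03, 5.859e-03, 3.906e-03]  ψ = [1, 0, 1, 0]  (obs o_1=1)
t=2: δ = [4.120e-04, 6.180e-04, 2.747e-04, 8.240e-04]  ψ = [1, 0, 1, 1]  (obs o_2=3)
t=3: δ = [7.725e-05, 1.931e-05, 7.725e-05, 1.931e-05]  ψ = [3, 0, 3, 1]  (obs o_3=2)
t=4: δ = [4.828e-06, 3.621e-06, 7.242e-06, 2.414e-06]  ψ = [0, 0, 2, 0]  (obs o_4=2)
backtrack: best end state = 2; path = [0, 1, 3, 2, 2]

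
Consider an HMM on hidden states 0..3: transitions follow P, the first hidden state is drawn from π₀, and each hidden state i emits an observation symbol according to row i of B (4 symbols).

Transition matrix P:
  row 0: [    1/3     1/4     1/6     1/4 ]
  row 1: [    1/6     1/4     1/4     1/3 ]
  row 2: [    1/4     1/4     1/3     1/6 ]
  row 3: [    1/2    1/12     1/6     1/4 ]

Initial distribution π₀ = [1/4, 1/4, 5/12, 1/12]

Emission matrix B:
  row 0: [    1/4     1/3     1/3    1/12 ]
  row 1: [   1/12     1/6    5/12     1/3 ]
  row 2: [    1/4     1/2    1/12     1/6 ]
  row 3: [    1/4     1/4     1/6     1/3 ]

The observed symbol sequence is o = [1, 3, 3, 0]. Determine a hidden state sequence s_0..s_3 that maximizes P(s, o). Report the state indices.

t=0: δ = [8.333e-02, 4.167e-02, 2.083e-01, 2.083e-02]  (obs o_0=1)
t=1: δ = [4.340e-03, 1.736e-02, 1.157e-02, 1.157e-02]  ψ = [2, 2, 2, 2]  (obs o_1=3)
t=2: δ = [4.823e-04, 1.447e-03, 7.234e-04, 1.929e-03]  ψ = [3, 1, 1, 1]  (obs o_2=3)
t=3: δ = [2.411e-04, 3.014e-05, 9.042e-05, 1.206e-04]  ψ = [3, 1, 1, 1]  (obs o_3=0)
backtrack: best end state = 0; path = [2, 1, 3, 0]

path = [2, 1, 3, 0]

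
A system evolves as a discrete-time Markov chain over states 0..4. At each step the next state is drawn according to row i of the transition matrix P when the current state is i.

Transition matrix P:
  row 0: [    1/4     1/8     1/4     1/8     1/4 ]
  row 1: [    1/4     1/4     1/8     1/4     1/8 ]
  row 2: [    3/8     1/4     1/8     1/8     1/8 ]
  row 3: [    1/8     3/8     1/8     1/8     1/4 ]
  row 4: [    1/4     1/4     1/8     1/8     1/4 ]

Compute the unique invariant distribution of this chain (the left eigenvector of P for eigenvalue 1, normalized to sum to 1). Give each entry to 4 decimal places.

Balance equations π_j = Σ_i π_i·P[i][j]:
  π_0 = 1/4·π_0 + 1/4·π_1 + 3/8·π_2 + 1/8·π_3 + 1/4·π_4
  π_1 = 1/8·π_0 + 1/4·π_1 + 1/4·π_2 + 3/8·π_3 + 1/4·π_4
  π_2 = 1/4·π_0 + 1/8·π_1 + 1/8·π_2 + 1/8·π_3 + 1/8·π_4
  π_3 = 1/8·π_0 + 1/4·π_1 + 1/8·π_2 + 1/8·π_3 + 1/8·π_4
  normalize: π_0 + π_1 + π_2 + π_3 + π_4 = 1
Solving the linear system gives exactly π = [991/3961, 943/3961, 619/3961, 613/3961, 795/3961].

π = [0.2502, 0.2381, 0.1563, 0.1548, 0.2007]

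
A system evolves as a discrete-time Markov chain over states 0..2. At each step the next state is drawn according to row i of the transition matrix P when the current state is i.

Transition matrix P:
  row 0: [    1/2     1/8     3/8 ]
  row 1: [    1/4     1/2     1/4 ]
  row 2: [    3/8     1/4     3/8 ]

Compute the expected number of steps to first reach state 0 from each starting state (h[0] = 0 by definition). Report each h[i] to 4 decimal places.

First-step conditioning: h[0] = 0; for i ≠ 0, h[i] = 1 + Σ_k P[i][k]·h[k].
  h[1] = 1 + 1/2·h[1] + 1/4·h[2]
  h[2] = 1 + 1/4·h[1] + 3/8·h[2]
Solving the 2×2 linear system over states ≠ 0 gives exactly h = [0, 7/2, 3] (h[0] = 0 is the target).

h = [0.0000, 3.5000, 3.0000]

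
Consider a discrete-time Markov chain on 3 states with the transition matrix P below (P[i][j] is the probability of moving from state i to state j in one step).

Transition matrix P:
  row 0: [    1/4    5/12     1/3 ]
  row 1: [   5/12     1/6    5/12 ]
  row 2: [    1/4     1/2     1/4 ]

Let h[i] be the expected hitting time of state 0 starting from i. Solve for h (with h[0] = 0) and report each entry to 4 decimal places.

First-step conditioning: h[0] = 0; for i ≠ 0, h[i] = 1 + Σ_k P[i][k]·h[k].
  h[1] = 1 + 1/6·h[1] + 5/12·h[2]
  h[2] = 1 + 1/2·h[1] + 1/4·h[2]
Solving the 2×2 linear system over states ≠ 0 gives exactly h = [0, 14/5, 16/5] (h[0] = 0 is the target).

h = [0.0000, 2.8000, 3.2000]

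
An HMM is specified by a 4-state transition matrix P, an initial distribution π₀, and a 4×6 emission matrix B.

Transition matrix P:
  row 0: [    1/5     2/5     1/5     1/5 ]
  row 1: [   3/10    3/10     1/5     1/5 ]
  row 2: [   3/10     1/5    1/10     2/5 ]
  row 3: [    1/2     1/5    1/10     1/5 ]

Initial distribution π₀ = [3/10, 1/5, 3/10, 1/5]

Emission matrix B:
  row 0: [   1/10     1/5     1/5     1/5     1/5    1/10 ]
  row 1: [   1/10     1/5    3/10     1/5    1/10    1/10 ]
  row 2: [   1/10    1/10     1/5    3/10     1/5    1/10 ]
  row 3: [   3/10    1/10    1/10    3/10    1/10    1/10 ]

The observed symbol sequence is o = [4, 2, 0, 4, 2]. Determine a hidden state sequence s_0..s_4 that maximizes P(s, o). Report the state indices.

path = [0, 1, 3, 0, 1]

t=0: δ = [6.000e-02, 2.000e-02, 6.000e-02, 2.000e-02]  (obs o_0=4)
t=1: δ = [3.600e-03, 7.200e-03, 2.400e-03, 2.400e-03]  ψ = [2, 0, 0, 2]  (obs o_1=2)
t=2: δ = [2.160e-04, 2.160e-04, 1.440e-04, 4.320e-04]  ψ = [1, 1, 1, 1]  (obs o_2=0)
t=3: δ = [4.320e-05, 8.640e-06, 8.640e-06, 8.640e-06]  ψ = [3, 0, 0, 3]  (obs o_3=4)
t=4: δ = [1.728e-06, 5.184e-06, 1.728e-06, 8.640e-07]  ψ = [0, 0, 0, 0]  (obs o_4=2)
backtrack: best end state = 1; path = [0, 1, 3, 0, 1]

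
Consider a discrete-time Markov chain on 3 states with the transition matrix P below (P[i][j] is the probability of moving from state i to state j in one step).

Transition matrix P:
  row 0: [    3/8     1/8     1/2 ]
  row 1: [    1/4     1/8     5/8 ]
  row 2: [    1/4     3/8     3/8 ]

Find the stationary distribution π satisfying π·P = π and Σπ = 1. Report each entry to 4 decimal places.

Balance equations π_j = Σ_i π_i·P[i][j]:
  π_0 = 3/8·π_0 + 1/4·π_1 + 1/4·π_2
  π_1 = 1/8·π_0 + 1/8·π_1 + 3/8·π_2
  normalize: π_0 + π_1 + π_2 = 1
Solving the linear system gives exactly π = [2/7, 17/70, 33/70].

π = [0.2857, 0.2429, 0.4714]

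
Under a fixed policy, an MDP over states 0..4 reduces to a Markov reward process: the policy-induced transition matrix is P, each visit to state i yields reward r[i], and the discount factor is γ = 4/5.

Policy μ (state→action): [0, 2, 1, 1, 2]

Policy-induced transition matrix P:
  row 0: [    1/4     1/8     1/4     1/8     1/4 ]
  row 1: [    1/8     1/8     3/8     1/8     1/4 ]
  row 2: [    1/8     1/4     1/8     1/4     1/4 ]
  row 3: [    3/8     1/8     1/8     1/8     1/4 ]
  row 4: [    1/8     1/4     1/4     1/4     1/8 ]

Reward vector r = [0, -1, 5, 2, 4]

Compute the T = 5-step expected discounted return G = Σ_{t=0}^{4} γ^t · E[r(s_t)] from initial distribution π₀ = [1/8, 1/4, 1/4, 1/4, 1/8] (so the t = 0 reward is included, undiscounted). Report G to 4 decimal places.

G = 7.1660

t=0: π = [0.1250, 0.2500, 0.2500, 0.2500, 0.1250], E[r] = 2.0000, γ^t·E[r] = 2.000000, running G = 2.000000
t=1: π = [0.2031, 0.1719, 0.2188, 0.1719, 0.2344], E[r] = 2.2031, γ^t·E[r] = 1.762500, running G = 3.762500
t=2: π = [0.1934, 0.1816, 0.2227, 0.1816, 0.2207], E[r] = 2.1777, γ^t·E[r] = 1.393750, running G = 5.156250
t=3: π = [0.1946, 0.1804, 0.2222, 0.1804, 0.2224], E[r] = 2.1809, γ^t·E[r] = 1.116625, running G = 6.272875
t=4: π = [0.1944, 0.1806, 0.2222, 0.1806, 0.2222], E[r] = 2.1805, γ^t·E[r] = 0.893138, running G = 7.166013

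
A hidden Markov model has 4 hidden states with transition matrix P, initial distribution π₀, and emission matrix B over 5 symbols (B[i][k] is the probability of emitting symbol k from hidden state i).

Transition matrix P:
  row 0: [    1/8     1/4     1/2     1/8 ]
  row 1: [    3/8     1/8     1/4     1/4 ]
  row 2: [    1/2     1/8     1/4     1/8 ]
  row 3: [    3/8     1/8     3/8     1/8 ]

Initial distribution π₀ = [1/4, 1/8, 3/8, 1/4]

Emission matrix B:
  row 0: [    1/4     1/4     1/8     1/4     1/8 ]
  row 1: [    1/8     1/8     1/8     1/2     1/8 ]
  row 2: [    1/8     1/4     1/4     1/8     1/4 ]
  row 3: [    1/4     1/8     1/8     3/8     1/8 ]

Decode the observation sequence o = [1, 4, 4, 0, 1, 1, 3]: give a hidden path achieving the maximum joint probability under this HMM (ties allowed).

t=0: δ = [6.250e-02, 1.562e-02, 9.375e-02, 3.125e-02]  (obs o_0=1)
t=1: δ = [5.859e-03, 1.953e-03, 7.812e-03, 1.465e-03]  ψ = [2, 0, 0, 2]  (obs o_1=4)
t=2: δ = [4.883e-04, 1.831e-04, 7.324e-04, 1.221e-04]  ψ = [2, 0, 0, 2]  (obs o_2=4)
t=3: δ = [9.155e-05, 1.526e-05, 3.052e-05, 2.289e-05]  ψ = [2, 0, 0, 2]  (obs o_3=0)
t=4: δ = [3.815e-06, 2.861e-06, 1.144e-05, 1.431e-06]  ψ = [2, 0, 0, 0]  (obs o_4=1)
t=5: δ = [1.431e-06, 1.788e-07, 7.153e-07, 1.788e-07]  ψ = [2, 2, 2, 2]  (obs o_5=1)
t=6: δ = [8.941e-08, 1.788e-07, 8.941e-08, 6.706e-08]  ψ = [2, 0, 0, 0]  (obs o_6=3)
backtrack: best end state = 1; path = [2, 0, 2, 0, 2, 0, 1]

path = [2, 0, 2, 0, 2, 0, 1]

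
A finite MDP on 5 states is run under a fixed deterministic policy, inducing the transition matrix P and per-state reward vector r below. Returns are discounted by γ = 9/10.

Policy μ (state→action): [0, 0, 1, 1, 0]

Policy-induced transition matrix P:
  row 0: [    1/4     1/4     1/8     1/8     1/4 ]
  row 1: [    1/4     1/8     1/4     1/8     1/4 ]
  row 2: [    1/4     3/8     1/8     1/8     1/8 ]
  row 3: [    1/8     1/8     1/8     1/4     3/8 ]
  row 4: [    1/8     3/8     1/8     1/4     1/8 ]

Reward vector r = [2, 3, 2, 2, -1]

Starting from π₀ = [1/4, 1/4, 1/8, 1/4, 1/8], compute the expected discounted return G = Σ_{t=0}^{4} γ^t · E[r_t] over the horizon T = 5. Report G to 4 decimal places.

t=0: π = [0.2500, 0.2500, 0.1250, 0.2500, 0.1250], E[r] = 1.8750, γ^t·E[r] = 1.875000, running G = 1.875000
t=1: π = [0.2031, 0.2188, 0.1563, 0.1719, 0.2500], E[r] = 1.4688, γ^t·E[r] = 1.321875, running G = 3.196875
t=2: π = [0.1973, 0.2520, 0.1523, 0.1777, 0.2207], E[r] = 1.5898, γ^t·E[r] = 1.287773, running G = 4.484648
t=3: π = [0.2002, 0.2429, 0.1565, 0.1748, 0.2256], E[r] = 1.5662, γ^t·E[r] = 1.141732, running G = 5.626381
t=4: π = [0.2000, 0.2455, 0.1554, 0.1750, 0.2241], E[r] = 1.5733, γ^t·E[r] = 1.032224, running G = 6.658605

G = 6.6586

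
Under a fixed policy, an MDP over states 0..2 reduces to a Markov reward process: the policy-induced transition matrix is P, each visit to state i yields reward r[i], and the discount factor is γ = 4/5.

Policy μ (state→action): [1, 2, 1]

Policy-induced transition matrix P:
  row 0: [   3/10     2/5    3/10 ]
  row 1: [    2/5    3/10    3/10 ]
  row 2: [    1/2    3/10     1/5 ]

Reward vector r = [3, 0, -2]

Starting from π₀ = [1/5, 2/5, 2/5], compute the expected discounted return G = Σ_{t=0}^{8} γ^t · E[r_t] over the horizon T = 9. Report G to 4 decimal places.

t=0: π = [0.2000, 0.4000, 0.4000], E[r] = -0.2000, γ^t·E[r] = -0.200000, running G = -0.200000
t=1: π = [0.4200, 0.3200, 0.2600], E[r] = 0.7400, γ^t·E[r] = 0.592000, running G = 0.392000
t=2: π = [0.3840, 0.3420, 0.2740], E[r] = 0.6040, γ^t·E[r] = 0.386560, running G = 0.778560
t=3: π = [0.3890, 0.3384, 0.2726], E[r] = 0.6218, γ^t·E[r] = 0.318362, running G = 1.096922
t=4: π = [0.3884, 0.3389, 0.2727], E[r] = 0.6196, γ^t·E[r] = 0.253788, running G = 1.350710
t=5: π = [0.3884, 0.3388, 0.2727], E[r] = 0.6199, γ^t·E[r] = 0.203116, running G = 1.553826
t=6: π = [0.3884, 0.3388, 0.2727], E[r] = 0.6198, γ^t·E[r] = 0.162485, running G = 1.716311
t=7: π = [0.3884, 0.3388, 0.2727], E[r] = 0.6198, γ^t·E[r] = 0.129989, running G = 1.846300
t=8: π = [0.3884, 0.3388, 0.2727], E[r] = 0.6198, γ^t·E[r] = 0.103991, running G = 1.950291

G = 1.9503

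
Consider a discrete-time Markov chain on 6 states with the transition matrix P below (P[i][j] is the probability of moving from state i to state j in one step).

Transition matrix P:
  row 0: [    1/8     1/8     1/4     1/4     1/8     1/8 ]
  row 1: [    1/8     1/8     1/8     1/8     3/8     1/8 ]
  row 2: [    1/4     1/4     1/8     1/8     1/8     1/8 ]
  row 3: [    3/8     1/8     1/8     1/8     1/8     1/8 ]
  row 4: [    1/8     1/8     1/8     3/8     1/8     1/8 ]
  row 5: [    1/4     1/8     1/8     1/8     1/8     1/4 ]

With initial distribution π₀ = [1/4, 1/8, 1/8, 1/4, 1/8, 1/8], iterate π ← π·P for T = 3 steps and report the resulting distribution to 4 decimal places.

π = [0.2097, 0.1440, 0.1511, 0.1912, 0.1611, 0.1428]

t=0: π = [0.2500, 0.1250, 0.1250, 0.2500, 0.1250, 0.1250]
t=1: π = [0.2188, 0.1406, 0.1563, 0.1875, 0.1563, 0.1406]
t=2: π = [0.2090, 0.1445, 0.1523, 0.1914, 0.1602, 0.1426]
t=3: π = [0.2097, 0.1440, 0.1511, 0.1912, 0.1611, 0.1428]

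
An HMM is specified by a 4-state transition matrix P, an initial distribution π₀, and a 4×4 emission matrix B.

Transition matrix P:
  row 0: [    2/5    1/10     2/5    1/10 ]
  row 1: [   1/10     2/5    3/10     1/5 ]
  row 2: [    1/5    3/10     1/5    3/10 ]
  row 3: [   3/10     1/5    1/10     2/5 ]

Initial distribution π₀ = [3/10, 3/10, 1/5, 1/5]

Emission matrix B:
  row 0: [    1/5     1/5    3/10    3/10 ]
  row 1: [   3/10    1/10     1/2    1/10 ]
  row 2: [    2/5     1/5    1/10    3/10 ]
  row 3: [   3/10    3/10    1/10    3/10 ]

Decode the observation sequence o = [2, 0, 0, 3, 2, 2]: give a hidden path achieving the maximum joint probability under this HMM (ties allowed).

t=0: δ = [9.000e-02, 1.500e-01, 2.000e-02, 2.000e-02]  (obs o_0=2)
t=1: δ = [7.200e-03, 1.800e-02, 1.800e-02, 9.000e-03]  ψ = [0, 1, 1, 1]  (obs o_1=0)
t=2: δ = [7.200e-04, 2.160e-03, 2.160e-03, 1.620e-03]  ψ = [2, 1, 1, 2]  (obs o_2=0)
t=3: δ = [1.458e-04, 8.640e-05, 1.944e-04, 1.944e-04]  ψ = [3, 1, 1, 2]  (obs o_3=3)
t=4: δ = [1.750e-05, 2.916e-05, 5.832e-06, 7.776e-06]  ψ = [0, 2, 0, 3]  (obs o_4=2)
t=5: δ = [2.100e-06, 5.832e-06, 8.748e-07, 5.832e-07]  ψ = [0, 1, 1, 1]  (obs o_5=2)
backtrack: best end state = 1; path = [1, 1, 1, 2, 1, 1]

path = [1, 1, 1, 2, 1, 1]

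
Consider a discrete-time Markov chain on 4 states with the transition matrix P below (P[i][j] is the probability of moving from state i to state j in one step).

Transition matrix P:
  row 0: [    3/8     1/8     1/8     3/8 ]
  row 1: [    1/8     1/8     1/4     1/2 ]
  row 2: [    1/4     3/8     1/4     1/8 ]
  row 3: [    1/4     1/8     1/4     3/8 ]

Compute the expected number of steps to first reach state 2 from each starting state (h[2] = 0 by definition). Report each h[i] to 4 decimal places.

First-step conditioning: h[2] = 0; for i ≠ 2, h[i] = 1 + Σ_k P[i][k]·h[k].
  h[0] = 1 + 3/8·h[0] + 1/8·h[1] + 3/8·h[3]
  h[1] = 1 + 1/8·h[0] + 1/8·h[1] + 1/2·h[3]
  h[3] = 1 + 1/4·h[0] + 1/8·h[1] + 3/8·h[3]
Solving the 3×3 linear system over states ≠ 2 gives exactly h = [512/97, 440/97, 0, 448/97] (h[2] = 0 is the target).

h = [5.2784, 4.5361, 0.0000, 4.6186]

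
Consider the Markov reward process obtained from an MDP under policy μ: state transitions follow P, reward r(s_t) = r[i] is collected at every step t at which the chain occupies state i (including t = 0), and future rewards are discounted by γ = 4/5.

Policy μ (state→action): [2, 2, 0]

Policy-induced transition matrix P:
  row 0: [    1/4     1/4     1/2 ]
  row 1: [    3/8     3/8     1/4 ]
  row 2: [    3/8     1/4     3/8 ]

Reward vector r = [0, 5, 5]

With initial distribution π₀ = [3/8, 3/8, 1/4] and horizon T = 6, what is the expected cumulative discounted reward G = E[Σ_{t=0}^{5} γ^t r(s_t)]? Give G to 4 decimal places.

t=0: π = [0.3750, 0.3750, 0.2500], E[r] = 3.1250, γ^t·E[r] = 3.125000, running G = 3.125000
t=1: π = [0.3281, 0.2969, 0.3750], E[r] = 3.3594, γ^t·E[r] = 2.687500, running G = 5.812500
t=2: π = [0.3340, 0.2871, 0.3789], E[r] = 3.3301, γ^t·E[r] = 2.131250, running G = 7.943750
t=3: π = [0.3333, 0.2859, 0.3809], E[r] = 3.3337, γ^t·E[r] = 1.706875, running G = 9.650625
t=4: π = [0.3333, 0.2857, 0.3809], E[r] = 3.3333, γ^t·E[r] = 1.365313, running G = 11.015938
t=5: π = [0.3333, 0.2857, 0.3810], E[r] = 3.3333, γ^t·E[r] = 1.092269, running G = 12.108206

G = 12.1082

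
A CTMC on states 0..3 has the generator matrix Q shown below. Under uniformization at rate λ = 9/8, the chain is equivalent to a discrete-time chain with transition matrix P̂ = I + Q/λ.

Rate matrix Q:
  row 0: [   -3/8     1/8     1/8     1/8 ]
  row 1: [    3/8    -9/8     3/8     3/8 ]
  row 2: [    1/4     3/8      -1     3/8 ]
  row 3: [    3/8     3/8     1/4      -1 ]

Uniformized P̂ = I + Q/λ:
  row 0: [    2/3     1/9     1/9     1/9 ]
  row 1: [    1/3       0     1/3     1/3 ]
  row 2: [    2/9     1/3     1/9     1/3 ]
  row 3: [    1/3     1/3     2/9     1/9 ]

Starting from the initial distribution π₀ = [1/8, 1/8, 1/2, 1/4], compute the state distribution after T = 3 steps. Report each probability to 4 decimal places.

π = [0.4518, 0.1816, 0.1728, 0.1938]

t=0: π = [0.1250, 0.1250, 0.5000, 0.2500]
t=1: π = [0.3194, 0.2639, 0.1667, 0.2500]
t=2: π = [0.4213, 0.1744, 0.1975, 0.2068]
t=3: π = [0.4518, 0.1816, 0.1728, 0.1938]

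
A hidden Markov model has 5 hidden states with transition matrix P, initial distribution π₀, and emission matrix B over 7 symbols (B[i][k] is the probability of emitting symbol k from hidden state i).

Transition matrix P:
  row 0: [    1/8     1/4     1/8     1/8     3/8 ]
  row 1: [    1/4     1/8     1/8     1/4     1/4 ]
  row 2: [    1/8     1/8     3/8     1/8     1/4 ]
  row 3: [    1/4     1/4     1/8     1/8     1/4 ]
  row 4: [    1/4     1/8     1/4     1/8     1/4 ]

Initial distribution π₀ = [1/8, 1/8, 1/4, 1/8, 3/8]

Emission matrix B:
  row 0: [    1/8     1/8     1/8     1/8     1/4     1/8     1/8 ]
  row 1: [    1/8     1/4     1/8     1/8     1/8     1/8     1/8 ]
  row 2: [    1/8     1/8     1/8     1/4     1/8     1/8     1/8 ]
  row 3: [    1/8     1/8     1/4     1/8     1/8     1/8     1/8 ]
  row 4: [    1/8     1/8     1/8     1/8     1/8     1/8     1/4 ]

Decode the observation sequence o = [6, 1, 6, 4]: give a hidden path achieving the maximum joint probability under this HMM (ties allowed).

path = [4, 0, 4, 0]

t=0: δ = [1.562e-02, 1.562e-02, 3.125e-02, 1.562e-02, 9.375e-02]  (obs o_0=6)
t=1: δ = [2.930e-03, 2.930e-03, 2.930e-03, 1.465e-03, 2.930e-03]  ψ = [4, 4, 4, 4, 4]  (obs o_1=1)
t=2: δ = [9.155e-05, 9.155e-05, 1.373e-04, 9.155e-05, 2.747e-04]  ψ = [1, 0, 2, 1, 0]  (obs o_2=6)
t=3: δ = [1.717e-05, 4.292e-06, 8.583e-06, 4.292e-06, 8.583e-06]  ψ = [4, 4, 4, 4, 4]  (obs o_3=4)
backtrack: best end state = 0; path = [4, 0, 4, 0]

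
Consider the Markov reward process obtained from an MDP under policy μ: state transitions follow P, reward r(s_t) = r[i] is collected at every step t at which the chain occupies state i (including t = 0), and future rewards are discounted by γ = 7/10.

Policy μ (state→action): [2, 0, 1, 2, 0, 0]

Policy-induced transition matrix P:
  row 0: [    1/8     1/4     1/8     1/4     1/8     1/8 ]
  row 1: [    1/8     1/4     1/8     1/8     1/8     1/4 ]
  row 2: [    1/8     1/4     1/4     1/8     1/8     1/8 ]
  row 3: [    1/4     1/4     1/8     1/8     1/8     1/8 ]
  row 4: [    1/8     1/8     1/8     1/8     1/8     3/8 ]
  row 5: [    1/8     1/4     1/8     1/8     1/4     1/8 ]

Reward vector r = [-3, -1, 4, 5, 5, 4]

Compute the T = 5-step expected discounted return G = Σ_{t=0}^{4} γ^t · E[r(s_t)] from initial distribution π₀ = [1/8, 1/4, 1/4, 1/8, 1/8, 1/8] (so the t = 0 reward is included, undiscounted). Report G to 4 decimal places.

G = 5.9013

t=0: π = [0.1250, 0.2500, 0.2500, 0.1250, 0.1250, 0.1250], E[r] = 2.1250, γ^t·E[r] = 2.125000, running G = 2.125000
t=1: π = [0.1406, 0.2344, 0.1563, 0.1406, 0.1406, 0.1875], E[r] = 2.1250, γ^t·E[r] = 1.487500, running G = 3.612500
t=2: π = [0.1426, 0.2324, 0.1445, 0.1426, 0.1484, 0.1895], E[r] = 2.1309, γ^t·E[r] = 1.044121, running G = 4.656621
t=3: π = [0.1428, 0.2314, 0.1431, 0.1428, 0.1487, 0.1912], E[r] = 2.1345, γ^t·E[r] = 0.732141, running G = 5.388762
t=4: π = [0.1429, 0.2314, 0.1429, 0.1429, 0.1489, 0.1911], E[r] = 2.1347, γ^t·E[r] = 0.512543, running G = 5.901305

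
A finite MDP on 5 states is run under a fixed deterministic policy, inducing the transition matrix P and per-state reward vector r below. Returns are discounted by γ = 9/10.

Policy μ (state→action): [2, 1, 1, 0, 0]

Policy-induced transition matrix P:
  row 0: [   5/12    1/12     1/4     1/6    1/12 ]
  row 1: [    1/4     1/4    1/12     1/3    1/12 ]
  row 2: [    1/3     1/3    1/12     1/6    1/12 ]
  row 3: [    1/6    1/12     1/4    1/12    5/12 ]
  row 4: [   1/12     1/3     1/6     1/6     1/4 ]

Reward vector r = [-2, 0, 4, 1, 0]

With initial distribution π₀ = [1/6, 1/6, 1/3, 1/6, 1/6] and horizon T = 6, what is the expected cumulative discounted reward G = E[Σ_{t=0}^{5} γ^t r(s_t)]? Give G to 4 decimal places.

G = 2.3760

t=0: π = [0.1667, 0.1667, 0.3333, 0.1667, 0.1667], E[r] = 1.1667, γ^t·E[r] = 1.166667, running G = 1.166667
t=1: π = [0.2639, 0.2361, 0.1528, 0.1806, 0.1667], E[r] = 0.2639, γ^t·E[r] = 0.237500, running G = 1.404167
t=2: π = [0.2639, 0.2025, 0.1713, 0.1910, 0.1713], E[r] = 0.3484, γ^t·E[r] = 0.282188, running G = 1.686354
t=3: π = [0.2638, 0.2027, 0.1734, 0.1845, 0.1755], E[r] = 0.3506, γ^t·E[r] = 0.255586, running G = 1.941940
t=4: π = [0.2638, 0.2044, 0.1727, 0.1851, 0.1741], E[r] = 0.3482, γ^t·E[r] = 0.228472, running G = 2.170412
t=5: π = [0.2639, 0.2041, 0.1727, 0.1853, 0.1740], E[r] = 0.3481, γ^t·E[r] = 0.205539, running G = 2.375950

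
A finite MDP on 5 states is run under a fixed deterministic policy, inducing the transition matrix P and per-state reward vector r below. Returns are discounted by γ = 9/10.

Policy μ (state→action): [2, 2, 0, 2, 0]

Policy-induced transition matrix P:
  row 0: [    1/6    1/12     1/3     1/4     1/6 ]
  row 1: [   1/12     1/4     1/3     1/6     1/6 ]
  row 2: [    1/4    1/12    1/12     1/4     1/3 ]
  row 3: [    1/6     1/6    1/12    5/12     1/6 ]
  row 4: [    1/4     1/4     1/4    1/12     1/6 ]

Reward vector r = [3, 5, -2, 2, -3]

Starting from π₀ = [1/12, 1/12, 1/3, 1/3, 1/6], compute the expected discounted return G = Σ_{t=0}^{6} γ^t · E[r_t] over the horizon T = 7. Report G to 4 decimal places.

G = 3.8850

t=0: π = [0.0833, 0.0833, 0.3333, 0.3333, 0.1667], E[r] = 0.1667, γ^t·E[r] = 0.166667, running G = 0.166667
t=1: π = [0.2014, 0.1528, 0.1528, 0.2708, 0.2222], E[r] = 0.9375, γ^t·E[r] = 0.843750, running G = 1.010417
t=2: π = [0.1852, 0.1684, 0.2089, 0.2454, 0.1921], E[r] = 0.8941, γ^t·E[r] = 0.724219, running G = 1.734635
t=3: π = [0.1861, 0.1639, 0.2038, 0.2448, 0.2015], E[r] = 0.8552, γ^t·E[r] = 0.623461, running G = 2.358096
t=4: π = [0.1868, 0.1646, 0.2044, 0.2436, 0.2006], E[r] = 0.8600, γ^t·E[r] = 0.564221, running G = 2.922317
t=5: π = [0.1867, 0.1645, 0.2046, 0.2434, 0.2007], E[r] = 0.8581, γ^t·E[r] = 0.506678, running G = 3.428995
t=6: π = [0.1867, 0.1645, 0.2046, 0.2434, 0.2008], E[r] = 0.8580, γ^t·E[r] = 0.455978, running G = 3.884973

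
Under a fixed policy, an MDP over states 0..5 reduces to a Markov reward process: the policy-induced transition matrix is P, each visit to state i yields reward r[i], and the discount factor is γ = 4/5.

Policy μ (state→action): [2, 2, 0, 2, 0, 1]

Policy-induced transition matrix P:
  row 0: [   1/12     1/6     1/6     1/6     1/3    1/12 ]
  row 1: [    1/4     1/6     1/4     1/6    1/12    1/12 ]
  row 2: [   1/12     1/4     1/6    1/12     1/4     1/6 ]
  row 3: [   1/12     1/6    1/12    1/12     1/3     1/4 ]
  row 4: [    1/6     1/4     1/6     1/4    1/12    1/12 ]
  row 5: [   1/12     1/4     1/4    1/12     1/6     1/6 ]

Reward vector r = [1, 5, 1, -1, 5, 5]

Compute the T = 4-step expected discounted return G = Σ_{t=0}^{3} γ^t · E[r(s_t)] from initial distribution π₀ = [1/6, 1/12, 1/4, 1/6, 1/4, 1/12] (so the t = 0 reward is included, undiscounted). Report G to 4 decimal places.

t=0: π = [0.1667, 0.0833, 0.2500, 0.1667, 0.2500, 0.0833], E[r] = 2.3333, γ^t·E[r] = 2.333333, running G = 2.333333
t=1: π = [0.1181, 0.2153, 0.1667, 0.1458, 0.2153, 0.1389], E[r] = 2.9861, γ^t·E[r] = 2.388889, running G = 4.722222
t=2: π = [0.1372, 0.2101, 0.1840, 0.1470, 0.1887, 0.1331], E[r] = 2.8333, γ^t·E[r] = 1.813333, running G = 6.535556
t=3: π = [0.1341, 0.2088, 0.1830, 0.1437, 0.1961, 0.1343], E[r] = 2.8694, γ^t·E[r] = 1.469136, running G = 8.004691

G = 8.0047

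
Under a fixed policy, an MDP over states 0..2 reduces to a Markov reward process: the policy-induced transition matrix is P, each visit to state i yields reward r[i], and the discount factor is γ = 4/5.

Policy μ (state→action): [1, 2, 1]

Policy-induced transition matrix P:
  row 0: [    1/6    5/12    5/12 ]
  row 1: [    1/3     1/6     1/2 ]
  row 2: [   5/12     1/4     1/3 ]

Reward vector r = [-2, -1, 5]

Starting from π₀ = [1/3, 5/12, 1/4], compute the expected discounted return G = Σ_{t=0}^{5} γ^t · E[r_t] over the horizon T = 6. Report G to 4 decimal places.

G = 3.3011

t=0: π = [0.3333, 0.4167, 0.2500], E[r] = 0.1667, γ^t·E[r] = 0.166667, running G = 0.166667
t=1: π = [0.2986, 0.2708, 0.4306], E[r] = 1.2847, γ^t·E[r] = 1.027778, running G = 1.194444
t=2: π = [0.3194, 0.2772, 0.4034], E[r] = 1.1007, γ^t·E[r] = 0.704444, running G = 1.898889
t=3: π = [0.3137, 0.2801, 0.4062], E[r] = 1.1232, γ^t·E[r] = 0.575086, running G = 2.473975
t=4: π = [0.3149, 0.2789, 0.4062], E[r] = 1.1221, γ^t·E[r] = 0.459612, running G = 2.933587
t=5: π = [0.3147, 0.2792, 0.4061], E[r] = 1.1217, γ^t·E[r] = 0.367555, running G = 3.301142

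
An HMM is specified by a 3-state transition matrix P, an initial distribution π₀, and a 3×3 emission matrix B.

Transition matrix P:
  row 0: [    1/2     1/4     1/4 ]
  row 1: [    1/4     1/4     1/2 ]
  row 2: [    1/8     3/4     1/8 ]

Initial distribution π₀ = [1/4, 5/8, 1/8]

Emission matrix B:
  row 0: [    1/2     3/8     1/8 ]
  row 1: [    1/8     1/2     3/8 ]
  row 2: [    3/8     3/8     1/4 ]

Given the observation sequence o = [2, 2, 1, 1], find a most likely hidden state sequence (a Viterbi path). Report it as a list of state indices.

t=0: δ = [3.125e-02, 2.344e-01, 3.125e-02]  (obs o_0=2)
t=1: δ = [7.324e-03, 2.197e-02, 2.930e-02]  ψ = [1, 1, 1]  (obs o_1=2)
t=2: δ = [2.060e-03, 1.099e-02, 4.120e-03]  ψ = [1, 2, 1]  (obs o_2=1)
t=3: δ = [1.030e-03, 1.545e-03, 2.060e-03]  ψ = [1, 2, 1]  (obs o_3=1)
backtrack: best end state = 2; path = [1, 2, 1, 2]

path = [1, 2, 1, 2]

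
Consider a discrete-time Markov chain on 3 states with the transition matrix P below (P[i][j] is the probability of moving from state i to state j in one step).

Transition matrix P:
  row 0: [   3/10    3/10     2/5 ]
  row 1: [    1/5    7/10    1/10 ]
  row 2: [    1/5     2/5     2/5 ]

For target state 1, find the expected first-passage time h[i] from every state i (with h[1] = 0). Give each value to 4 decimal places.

h = [2.9412, 0.0000, 2.6471]

First-step conditioning: h[1] = 0; for i ≠ 1, h[i] = 1 + Σ_k P[i][k]·h[k].
  h[0] = 1 + 3/10·h[0] + 2/5·h[2]
  h[2] = 1 + 1/5·h[0] + 2/5·h[2]
Solving the 2×2 linear system over states ≠ 1 gives exactly h = [50/17, 0, 45/17] (h[1] = 0 is the target).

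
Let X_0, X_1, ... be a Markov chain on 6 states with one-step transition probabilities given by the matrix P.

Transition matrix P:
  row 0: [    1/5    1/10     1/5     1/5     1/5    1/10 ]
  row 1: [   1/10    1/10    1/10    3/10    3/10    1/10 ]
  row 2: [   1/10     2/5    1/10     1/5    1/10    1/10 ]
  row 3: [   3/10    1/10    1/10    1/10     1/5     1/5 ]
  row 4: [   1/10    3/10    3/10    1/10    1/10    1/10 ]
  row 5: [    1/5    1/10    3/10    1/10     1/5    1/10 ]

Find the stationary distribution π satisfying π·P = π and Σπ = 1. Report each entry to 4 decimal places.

π = [0.1623, 0.1895, 0.1763, 0.1718, 0.1830, 0.1172]

Balance equations π_j = Σ_i π_i·P[i][j]:
  π_0 = 1/5·π_0 + 1/10·π_1 + 1/10·π_2 + 3/10·π_3 + 1/10·π_4 + 1/5·π_5
  π_1 = 1/10·π_0 + 1/10·π_1 + 2/5·π_2 + 1/10·π_3 + 3/10·π_4 + 1/10·π_5
  π_2 = 1/5·π_0 + 1/10·π_1 + 1/10·π_2 + 1/10·π_3 + 3/10·π_4 + 3/10·π_5
  π_3 = 1/5·π_0 + 3/10·π_1 + 1/5·π_2 + 1/10·π_3 + 1/10·π_4 + 1/10·π_5
  π_4 = 1/5·π_0 + 3/10·π_1 + 1/10·π_2 + 1/5·π_3 + 1/10·π_4 + 1/5·π_5
  normalize: π_0 + π_1 + π_2 + π_3 + π_4 + π_5 = 1
Solving the linear system gives exactly π = [11071/68214, 8617/45476, 2004/11369, 5858/34107, 8323/45476, 7993/68214].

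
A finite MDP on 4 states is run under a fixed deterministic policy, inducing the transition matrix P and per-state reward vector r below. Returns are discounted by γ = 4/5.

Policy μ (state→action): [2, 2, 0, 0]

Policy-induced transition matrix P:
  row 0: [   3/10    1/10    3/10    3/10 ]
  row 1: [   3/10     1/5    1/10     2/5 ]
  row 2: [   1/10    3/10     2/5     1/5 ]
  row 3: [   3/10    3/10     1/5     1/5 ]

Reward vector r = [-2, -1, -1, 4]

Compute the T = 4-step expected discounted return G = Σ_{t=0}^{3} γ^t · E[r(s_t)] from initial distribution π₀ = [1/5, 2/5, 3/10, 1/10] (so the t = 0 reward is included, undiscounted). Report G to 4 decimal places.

t=0: π = [0.2000, 0.4000, 0.3000, 0.1000], E[r] = -0.7000, γ^t·E[r] = -0.700000, running G = -0.700000
t=1: π = [0.2400, 0.2200, 0.2400, 0.3000], E[r] = 0.2600, γ^t·E[r] = 0.208000, running G = -0.492000
t=2: π = [0.2520, 0.2300, 0.2500, 0.2680], E[r] = 0.0880, γ^t·E[r] = 0.056320, running G = -0.435680
t=3: π = [0.2500, 0.2266, 0.2522, 0.2712], E[r] = 0.1060, γ^t·E[r] = 0.054272, running G = -0.381408

G = -0.3814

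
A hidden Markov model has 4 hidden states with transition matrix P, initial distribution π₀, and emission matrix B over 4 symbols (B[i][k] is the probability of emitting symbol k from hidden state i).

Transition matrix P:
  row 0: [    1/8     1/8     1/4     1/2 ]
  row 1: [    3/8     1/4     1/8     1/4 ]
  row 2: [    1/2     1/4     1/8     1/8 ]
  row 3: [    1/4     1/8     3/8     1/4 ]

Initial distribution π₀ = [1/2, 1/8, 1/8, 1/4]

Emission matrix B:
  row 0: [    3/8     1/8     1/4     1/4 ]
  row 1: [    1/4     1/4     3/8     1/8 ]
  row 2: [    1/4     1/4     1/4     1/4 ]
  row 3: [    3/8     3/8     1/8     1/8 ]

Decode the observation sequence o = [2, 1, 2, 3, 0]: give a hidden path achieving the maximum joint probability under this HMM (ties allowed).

path = [0, 3, 2, 0, 3]

t=0: δ = [1.250e-01, 4.688e-02, 3.125e-02, 3.125e-02]  (obs o_0=2)
t=1: δ = [2.197e-03, 3.906e-03, 7.812e-03, 2.344e-02]  ψ = [1, 0, 0, 0]  (obs o_1=1)
t=2: δ = [1.465e-03, 1.099e-03, 2.197e-03, 7.324e-04]  ψ = [3, 3, 3, 3]  (obs o_2=2)
t=3: δ = [2.747e-04, 6.866e-05, 9.155e-05, 9.155e-05]  ψ = [2, 2, 0, 0]  (obs o_3=3)
t=4: δ = [1.717e-05, 8.583e-06, 1.717e-05, 5.150e-05]  ψ = [2, 0, 0, 0]  (obs o_4=0)
backtrack: best end state = 3; path = [0, 3, 2, 0, 3]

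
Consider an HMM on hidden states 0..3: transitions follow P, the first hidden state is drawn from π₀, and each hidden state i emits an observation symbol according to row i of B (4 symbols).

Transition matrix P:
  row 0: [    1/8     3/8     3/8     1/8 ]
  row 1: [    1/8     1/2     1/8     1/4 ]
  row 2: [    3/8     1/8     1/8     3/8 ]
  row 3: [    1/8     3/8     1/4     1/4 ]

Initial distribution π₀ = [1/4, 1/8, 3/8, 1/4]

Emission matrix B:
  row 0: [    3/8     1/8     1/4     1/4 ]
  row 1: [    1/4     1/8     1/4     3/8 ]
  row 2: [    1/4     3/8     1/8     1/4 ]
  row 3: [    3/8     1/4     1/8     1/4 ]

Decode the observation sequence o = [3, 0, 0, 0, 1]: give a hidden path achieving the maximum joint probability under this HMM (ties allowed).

path = [2, 0, 2, 0, 2]

t=0: δ = [6.250e-02, 4.688e-02, 9.375e-02, 6.250e-02]  (obs o_0=3)
t=1: δ = [1.318e-02, 5.859e-03, 5.859e-03, 1.318e-02]  ψ = [2, 0, 0, 2]  (obs o_1=0)
t=2: δ = [8.240e-04, 1.236e-03, 1.236e-03, 1.236e-03]  ψ = [2, 0, 0, 3]  (obs o_2=0)
t=3: δ = [1.738e-04, 1.545e-04, 7.725e-05, 1.738e-04]  ψ = [2, 1, 0, 2]  (obs o_3=0)
t=4: δ = [3.621e-06, 9.656e-06, 2.444e-05, 1.086e-05]  ψ = [2, 1, 0, 3]  (obs o_4=1)
backtrack: best end state = 2; path = [2, 0, 2, 0, 2]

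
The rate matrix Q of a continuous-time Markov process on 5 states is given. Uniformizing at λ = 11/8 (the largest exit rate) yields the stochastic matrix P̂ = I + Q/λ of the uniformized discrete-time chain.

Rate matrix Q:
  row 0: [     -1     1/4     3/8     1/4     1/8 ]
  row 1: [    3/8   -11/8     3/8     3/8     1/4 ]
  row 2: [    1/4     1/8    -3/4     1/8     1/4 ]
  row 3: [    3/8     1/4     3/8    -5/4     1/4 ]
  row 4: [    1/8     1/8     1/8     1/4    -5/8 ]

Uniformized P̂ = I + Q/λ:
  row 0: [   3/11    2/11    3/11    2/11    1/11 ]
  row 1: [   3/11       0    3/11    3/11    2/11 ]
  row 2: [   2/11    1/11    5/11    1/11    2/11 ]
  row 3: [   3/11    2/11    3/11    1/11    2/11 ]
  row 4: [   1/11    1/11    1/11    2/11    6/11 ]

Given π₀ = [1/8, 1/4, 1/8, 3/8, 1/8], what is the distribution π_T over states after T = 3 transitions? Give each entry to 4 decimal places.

t=0: π = [0.1250, 0.2500, 0.1250, 0.3750, 0.1250]
t=1: π = [0.2386, 0.1136, 0.2727, 0.1591, 0.2159]
t=2: π = [0.2087, 0.1167, 0.2831, 0.1529, 0.2386]
t=3: π = [0.2036, 0.1132, 0.2808, 0.1528, 0.2496]

π = [0.2036, 0.1132, 0.2808, 0.1528, 0.2496]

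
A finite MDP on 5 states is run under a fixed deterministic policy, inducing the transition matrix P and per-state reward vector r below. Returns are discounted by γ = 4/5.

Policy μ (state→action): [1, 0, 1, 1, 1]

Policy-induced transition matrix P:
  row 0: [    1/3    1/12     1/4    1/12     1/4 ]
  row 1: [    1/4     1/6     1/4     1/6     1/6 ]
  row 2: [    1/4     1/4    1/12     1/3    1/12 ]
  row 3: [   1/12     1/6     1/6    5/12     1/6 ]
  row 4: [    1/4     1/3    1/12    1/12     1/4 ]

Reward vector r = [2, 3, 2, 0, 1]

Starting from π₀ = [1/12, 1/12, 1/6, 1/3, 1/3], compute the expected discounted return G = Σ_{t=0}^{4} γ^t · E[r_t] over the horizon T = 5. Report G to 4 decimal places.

t=0: π = [0.0833, 0.0833, 0.1667, 0.3333, 0.3333], E[r] = 1.0833, γ^t·E[r] = 1.083333, running G = 1.083333
t=1: π = [0.2014, 0.2292, 0.1389, 0.2431, 0.1875], E[r] = 1.5556, γ^t·E[r] = 1.244444, running G = 2.327778
t=2: π = [0.2263, 0.1927, 0.1753, 0.2182, 0.1875], E[r] = 1.5689, γ^t·E[r] = 1.004074, running G = 3.331852
t=3: π = [0.2325, 0.1937, 0.1713, 0.2160, 0.1865], E[r] = 1.5752, γ^t·E[r] = 0.806519, running G = 4.138370
t=4: π = [0.2334, 0.1927, 0.1724, 0.2143, 0.1873], E[r] = 1.5768, γ^t·E[r] = 0.645844, running G = 4.784214

G = 4.7842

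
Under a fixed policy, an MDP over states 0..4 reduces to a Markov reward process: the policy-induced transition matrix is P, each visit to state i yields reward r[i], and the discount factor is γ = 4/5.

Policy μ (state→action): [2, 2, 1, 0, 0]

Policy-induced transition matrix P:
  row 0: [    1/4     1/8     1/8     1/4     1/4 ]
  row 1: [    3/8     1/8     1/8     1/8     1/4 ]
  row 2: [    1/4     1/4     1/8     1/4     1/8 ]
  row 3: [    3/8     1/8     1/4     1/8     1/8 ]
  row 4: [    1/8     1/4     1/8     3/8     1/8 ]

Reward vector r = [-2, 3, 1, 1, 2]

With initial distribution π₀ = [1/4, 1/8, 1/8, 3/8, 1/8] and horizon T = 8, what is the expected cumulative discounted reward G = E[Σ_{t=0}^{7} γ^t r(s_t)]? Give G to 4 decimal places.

t=0: π = [0.2500, 0.1250, 0.1250, 0.3750, 0.1250], E[r] = 0.6250, γ^t·E[r] = 0.625000, running G = 0.625000
t=1: π = [0.2969, 0.1563, 0.1719, 0.2031, 0.1719], E[r] = 0.5938, γ^t·E[r] = 0.475000, running G = 1.100000
t=2: π = [0.2734, 0.1680, 0.1504, 0.2266, 0.1816], E[r] = 0.6973, γ^t·E[r] = 0.446250, running G = 1.546250
t=3: π = [0.2766, 0.1665, 0.1533, 0.2234, 0.1802], E[r] = 0.6833, γ^t·E[r] = 0.349875, running G = 1.896125
t=4: π = [0.2762, 0.1667, 0.1529, 0.2238, 0.1804], E[r] = 0.6851, γ^t·E[r] = 0.280625, running G = 2.176750
t=5: π = [0.2763, 0.1667, 0.1530, 0.2237, 0.1804], E[r] = 0.6849, γ^t·E[r] = 0.224431, running G = 2.401181
t=6: π = [0.2763, 0.1667, 0.1530, 0.2237, 0.1804], E[r] = 0.6849, γ^t·E[r] = 0.179551, running G = 2.580733
t=7: π = [0.2763, 0.1667, 0.1530, 0.2237, 0.1804], E[r] = 0.6849, γ^t·E[r] = 0.143640, running G = 2.724373

G = 2.7244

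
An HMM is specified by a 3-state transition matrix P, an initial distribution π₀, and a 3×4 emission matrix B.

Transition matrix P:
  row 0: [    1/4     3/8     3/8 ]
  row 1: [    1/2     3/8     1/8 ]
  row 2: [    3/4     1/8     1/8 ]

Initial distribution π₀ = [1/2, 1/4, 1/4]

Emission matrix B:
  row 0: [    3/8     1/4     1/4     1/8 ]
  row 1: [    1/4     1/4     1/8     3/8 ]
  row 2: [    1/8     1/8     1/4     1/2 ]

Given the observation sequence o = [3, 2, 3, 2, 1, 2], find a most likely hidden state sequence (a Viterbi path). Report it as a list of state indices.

t=0: δ = [6.250e-02, 9.375e-02, 1.250e-01]  (obs o_0=3)
t=1: δ = [2.344e-02, 4.395e-03, 5.859e-03]  ψ = [2, 1, 0]  (obs o_1=2)
t=2: δ = [7.324e-04, 3.296e-03, 4.395e-03]  ψ = [0, 0, 0]  (obs o_2=3)
t=3: δ = [8.240e-04, 1.545e-04, 1.373e-04]  ψ = [2, 1, 2]  (obs o_3=2)
t=4: δ = [5.150e-05, 7.725e-05, 3.862e-05]  ψ = [0, 0, 0]  (obs o_4=1)
t=5: δ = [9.656e-06, 3.621e-06, 4.828e-06]  ψ = [1, 1, 0]  (obs o_5=2)
backtrack: best end state = 0; path = [2, 0, 2, 0, 1, 0]

path = [2, 0, 2, 0, 1, 0]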